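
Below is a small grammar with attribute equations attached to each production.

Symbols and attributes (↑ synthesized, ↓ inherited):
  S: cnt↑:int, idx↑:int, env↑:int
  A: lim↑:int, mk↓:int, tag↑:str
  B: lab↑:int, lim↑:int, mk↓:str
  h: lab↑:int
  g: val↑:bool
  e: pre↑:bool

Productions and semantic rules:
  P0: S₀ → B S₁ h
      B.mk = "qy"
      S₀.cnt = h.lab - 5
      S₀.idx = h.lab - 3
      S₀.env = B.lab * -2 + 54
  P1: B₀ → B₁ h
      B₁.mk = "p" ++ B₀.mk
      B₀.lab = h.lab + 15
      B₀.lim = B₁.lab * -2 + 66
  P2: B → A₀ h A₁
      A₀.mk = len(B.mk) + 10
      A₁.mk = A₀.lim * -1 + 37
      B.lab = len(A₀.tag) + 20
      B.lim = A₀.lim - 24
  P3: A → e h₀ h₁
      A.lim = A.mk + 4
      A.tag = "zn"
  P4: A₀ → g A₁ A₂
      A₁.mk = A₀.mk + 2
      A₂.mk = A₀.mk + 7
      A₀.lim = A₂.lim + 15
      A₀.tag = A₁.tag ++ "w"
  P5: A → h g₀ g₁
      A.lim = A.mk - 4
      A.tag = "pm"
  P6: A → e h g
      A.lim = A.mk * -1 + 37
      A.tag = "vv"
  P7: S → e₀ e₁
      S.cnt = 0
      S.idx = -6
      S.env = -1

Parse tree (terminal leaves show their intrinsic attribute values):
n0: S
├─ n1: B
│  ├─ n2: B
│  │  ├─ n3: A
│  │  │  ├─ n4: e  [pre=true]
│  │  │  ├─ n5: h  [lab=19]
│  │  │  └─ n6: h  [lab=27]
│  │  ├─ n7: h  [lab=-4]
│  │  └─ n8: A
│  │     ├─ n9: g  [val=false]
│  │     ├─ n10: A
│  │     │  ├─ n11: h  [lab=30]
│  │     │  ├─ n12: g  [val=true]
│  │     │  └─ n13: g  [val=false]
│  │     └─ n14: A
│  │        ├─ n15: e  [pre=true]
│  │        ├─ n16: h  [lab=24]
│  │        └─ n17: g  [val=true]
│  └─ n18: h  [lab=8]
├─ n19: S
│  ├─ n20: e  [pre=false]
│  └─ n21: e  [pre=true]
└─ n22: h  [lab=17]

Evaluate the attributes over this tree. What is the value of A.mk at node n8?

20

1. n1.mk = "qy"  ["qy"]
2. n2.mk = "pqy"  ["p" ++ B₀.mk]
3. n3.mk = 13  [len(B.mk) + 10]
4. n4.pre = true  [terminal]
5. n5.lab = 19  [terminal]
6. n6.lab = 27  [terminal]
7. n3.lim = 17  [A.mk + 4]
8. n3.tag = "zn"  ["zn"]
9. n7.lab = -4  [terminal]
10. n8.mk = 20  [A₀.lim * -1 + 37]
11. n9.val = false  [terminal]
12. n10.mk = 22  [A₀.mk + 2]
13. n11.lab = 30  [terminal]
14. n12.val = true  [terminal]
15. n13.val = false  [terminal]
16. n10.lim = 18  [A.mk - 4]
17. n10.tag = "pm"  ["pm"]
18. n14.mk = 27  [A₀.mk + 7]
19. n15.pre = true  [terminal]
20. n16.lab = 24  [terminal]
21. n17.val = true  [terminal]
22. n14.lim = 10  [A.mk * -1 + 37]
23. n14.tag = "vv"  ["vv"]
24. n8.lim = 25  [A₂.lim + 15]
25. n8.tag = "pmw"  [A₁.tag ++ "w"]
26. n2.lab = 22  [len(A₀.tag) + 20]
27. n2.lim = -7  [A₀.lim - 24]
28. n18.lab = 8  [terminal]
29. n1.lab = 23  [h.lab + 15]
30. n1.lim = 22  [B₁.lab * -2 + 66]
31. n20.pre = false  [terminal]
32. n21.pre = true  [terminal]
33. n19.cnt = 0  [0]
34. n19.idx = -6  [-6]
35. n19.env = -1  [-1]
36. n22.lab = 17  [terminal]
37. n0.cnt = 12  [h.lab - 5]
38. n0.idx = 14  [h.lab - 3]
39. n0.env = 8  [B.lab * -2 + 54]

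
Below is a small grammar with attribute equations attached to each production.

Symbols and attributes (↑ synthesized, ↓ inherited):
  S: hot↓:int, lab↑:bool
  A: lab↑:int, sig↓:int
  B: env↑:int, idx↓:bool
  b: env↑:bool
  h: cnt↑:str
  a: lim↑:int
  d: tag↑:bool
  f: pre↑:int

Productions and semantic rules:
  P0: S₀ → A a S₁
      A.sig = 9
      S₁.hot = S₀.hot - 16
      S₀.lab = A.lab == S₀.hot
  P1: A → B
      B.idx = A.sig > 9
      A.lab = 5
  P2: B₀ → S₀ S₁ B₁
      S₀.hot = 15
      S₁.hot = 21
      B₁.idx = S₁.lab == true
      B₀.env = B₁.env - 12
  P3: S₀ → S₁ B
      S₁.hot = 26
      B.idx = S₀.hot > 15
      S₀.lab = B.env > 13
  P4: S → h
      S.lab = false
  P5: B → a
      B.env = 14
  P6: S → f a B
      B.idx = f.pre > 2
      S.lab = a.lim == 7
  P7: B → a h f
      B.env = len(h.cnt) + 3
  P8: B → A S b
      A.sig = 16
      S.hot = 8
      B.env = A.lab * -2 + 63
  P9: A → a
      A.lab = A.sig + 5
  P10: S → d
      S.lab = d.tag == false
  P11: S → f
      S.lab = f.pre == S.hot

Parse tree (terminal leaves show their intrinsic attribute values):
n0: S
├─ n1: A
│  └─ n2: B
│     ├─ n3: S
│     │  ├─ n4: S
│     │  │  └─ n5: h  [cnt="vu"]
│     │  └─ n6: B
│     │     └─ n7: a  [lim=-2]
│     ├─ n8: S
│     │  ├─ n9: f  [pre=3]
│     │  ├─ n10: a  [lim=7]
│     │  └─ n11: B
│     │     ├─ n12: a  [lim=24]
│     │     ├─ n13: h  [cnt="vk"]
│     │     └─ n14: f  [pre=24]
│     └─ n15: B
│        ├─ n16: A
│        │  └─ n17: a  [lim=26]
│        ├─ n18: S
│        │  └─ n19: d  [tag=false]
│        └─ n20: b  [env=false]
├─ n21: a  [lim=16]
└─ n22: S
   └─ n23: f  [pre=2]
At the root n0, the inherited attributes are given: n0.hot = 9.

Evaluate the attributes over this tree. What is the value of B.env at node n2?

1. n0.hot = 9  [given at root]
2. n1.sig = 9  [9]
3. n2.idx = false  [A.sig > 9]
4. n3.hot = 15  [15]
5. n4.hot = 26  [26]
6. n5.cnt = "vu"  [terminal]
7. n4.lab = false  [false]
8. n6.idx = false  [S₀.hot > 15]
9. n7.lim = -2  [terminal]
10. n6.env = 14  [14]
11. n3.lab = true  [B.env > 13]
12. n8.hot = 21  [21]
13. n9.pre = 3  [terminal]
14. n10.lim = 7  [terminal]
15. n11.idx = true  [f.pre > 2]
16. n12.lim = 24  [terminal]
17. n13.cnt = "vk"  [terminal]
18. n14.pre = 24  [terminal]
19. n11.env = 5  [len(h.cnt) + 3]
20. n8.lab = true  [a.lim == 7]
21. n15.idx = true  [S₁.lab == true]
22. n16.sig = 16  [16]
23. n17.lim = 26  [terminal]
24. n16.lab = 21  [A.sig + 5]
25. n18.hot = 8  [8]
26. n19.tag = false  [terminal]
27. n18.lab = true  [d.tag == false]
28. n20.env = false  [terminal]
29. n15.env = 21  [A.lab * -2 + 63]
30. n2.env = 9  [B₁.env - 12]
31. n1.lab = 5  [5]
32. n21.lim = 16  [terminal]
33. n22.hot = -7  [S₀.hot - 16]
34. n23.pre = 2  [terminal]
35. n22.lab = false  [f.pre == S.hot]
36. n0.lab = false  [A.lab == S₀.hot]

9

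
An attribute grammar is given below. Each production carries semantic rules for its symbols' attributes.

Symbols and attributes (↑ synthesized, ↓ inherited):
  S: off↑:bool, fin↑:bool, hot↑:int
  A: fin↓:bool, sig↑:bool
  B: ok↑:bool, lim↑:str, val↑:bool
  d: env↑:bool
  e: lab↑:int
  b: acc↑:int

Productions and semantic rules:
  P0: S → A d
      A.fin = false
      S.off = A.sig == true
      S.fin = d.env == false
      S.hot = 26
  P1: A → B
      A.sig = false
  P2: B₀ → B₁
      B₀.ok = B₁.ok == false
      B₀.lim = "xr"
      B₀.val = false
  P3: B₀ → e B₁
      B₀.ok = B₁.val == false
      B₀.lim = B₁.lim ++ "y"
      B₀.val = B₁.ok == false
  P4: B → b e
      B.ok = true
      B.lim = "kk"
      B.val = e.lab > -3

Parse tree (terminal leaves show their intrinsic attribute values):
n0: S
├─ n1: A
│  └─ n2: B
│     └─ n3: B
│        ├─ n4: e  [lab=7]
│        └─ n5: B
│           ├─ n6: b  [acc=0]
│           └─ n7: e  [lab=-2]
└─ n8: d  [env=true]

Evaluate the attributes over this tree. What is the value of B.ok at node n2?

true

1. n1.fin = false  [false]
2. n4.lab = 7  [terminal]
3. n6.acc = 0  [terminal]
4. n7.lab = -2  [terminal]
5. n5.ok = true  [true]
6. n5.lim = "kk"  ["kk"]
7. n5.val = true  [e.lab > -3]
8. n3.ok = false  [B₁.val == false]
9. n3.lim = "kky"  [B₁.lim ++ "y"]
10. n3.val = false  [B₁.ok == false]
11. n2.ok = true  [B₁.ok == false]
12. n2.lim = "xr"  ["xr"]
13. n2.val = false  [false]
14. n1.sig = false  [false]
15. n8.env = true  [terminal]
16. n0.off = false  [A.sig == true]
17. n0.fin = false  [d.env == false]
18. n0.hot = 26  [26]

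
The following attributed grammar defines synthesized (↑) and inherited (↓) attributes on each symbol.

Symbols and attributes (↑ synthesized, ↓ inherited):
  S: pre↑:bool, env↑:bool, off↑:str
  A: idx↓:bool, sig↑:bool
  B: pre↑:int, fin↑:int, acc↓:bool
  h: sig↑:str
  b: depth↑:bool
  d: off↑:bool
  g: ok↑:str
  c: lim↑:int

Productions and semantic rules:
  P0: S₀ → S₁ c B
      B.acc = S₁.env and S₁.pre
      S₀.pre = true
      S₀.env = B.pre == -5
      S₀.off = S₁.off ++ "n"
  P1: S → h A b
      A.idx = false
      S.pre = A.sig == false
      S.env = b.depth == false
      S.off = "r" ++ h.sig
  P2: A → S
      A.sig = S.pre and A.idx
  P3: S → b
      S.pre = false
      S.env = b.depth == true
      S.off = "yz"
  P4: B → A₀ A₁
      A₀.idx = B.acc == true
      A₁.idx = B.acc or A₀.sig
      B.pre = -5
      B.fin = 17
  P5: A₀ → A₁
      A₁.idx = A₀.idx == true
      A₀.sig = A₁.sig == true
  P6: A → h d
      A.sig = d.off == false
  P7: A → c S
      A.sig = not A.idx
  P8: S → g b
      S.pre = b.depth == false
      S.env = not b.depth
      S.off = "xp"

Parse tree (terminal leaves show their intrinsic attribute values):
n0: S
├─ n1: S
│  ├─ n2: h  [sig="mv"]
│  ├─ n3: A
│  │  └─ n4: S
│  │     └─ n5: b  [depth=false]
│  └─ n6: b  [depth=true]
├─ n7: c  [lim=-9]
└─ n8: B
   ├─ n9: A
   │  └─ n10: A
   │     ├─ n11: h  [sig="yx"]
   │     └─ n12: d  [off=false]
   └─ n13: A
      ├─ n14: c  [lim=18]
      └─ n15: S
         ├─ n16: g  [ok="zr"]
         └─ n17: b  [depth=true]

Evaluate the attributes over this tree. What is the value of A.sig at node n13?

false

1. n2.sig = "mv"  [terminal]
2. n3.idx = false  [false]
3. n5.depth = false  [terminal]
4. n4.pre = false  [false]
5. n4.env = false  [b.depth == true]
6. n4.off = "yz"  ["yz"]
7. n3.sig = false  [S.pre and A.idx]
8. n6.depth = true  [terminal]
9. n1.pre = true  [A.sig == false]
10. n1.env = false  [b.depth == false]
11. n1.off = "rmv"  ["r" ++ h.sig]
12. n7.lim = -9  [terminal]
13. n8.acc = false  [S₁.env and S₁.pre]
14. n9.idx = false  [B.acc == true]
15. n10.idx = false  [A₀.idx == true]
16. n11.sig = "yx"  [terminal]
17. n12.off = false  [terminal]
18. n10.sig = true  [d.off == false]
19. n9.sig = true  [A₁.sig == true]
20. n13.idx = true  [B.acc or A₀.sig]
21. n14.lim = 18  [terminal]
22. n16.ok = "zr"  [terminal]
23. n17.depth = true  [terminal]
24. n15.pre = false  [b.depth == false]
25. n15.env = false  [not b.depth]
26. n15.off = "xp"  ["xp"]
27. n13.sig = false  [not A.idx]
28. n8.pre = -5  [-5]
29. n8.fin = 17  [17]
30. n0.pre = true  [true]
31. n0.env = true  [B.pre == -5]
32. n0.off = "rmvn"  [S₁.off ++ "n"]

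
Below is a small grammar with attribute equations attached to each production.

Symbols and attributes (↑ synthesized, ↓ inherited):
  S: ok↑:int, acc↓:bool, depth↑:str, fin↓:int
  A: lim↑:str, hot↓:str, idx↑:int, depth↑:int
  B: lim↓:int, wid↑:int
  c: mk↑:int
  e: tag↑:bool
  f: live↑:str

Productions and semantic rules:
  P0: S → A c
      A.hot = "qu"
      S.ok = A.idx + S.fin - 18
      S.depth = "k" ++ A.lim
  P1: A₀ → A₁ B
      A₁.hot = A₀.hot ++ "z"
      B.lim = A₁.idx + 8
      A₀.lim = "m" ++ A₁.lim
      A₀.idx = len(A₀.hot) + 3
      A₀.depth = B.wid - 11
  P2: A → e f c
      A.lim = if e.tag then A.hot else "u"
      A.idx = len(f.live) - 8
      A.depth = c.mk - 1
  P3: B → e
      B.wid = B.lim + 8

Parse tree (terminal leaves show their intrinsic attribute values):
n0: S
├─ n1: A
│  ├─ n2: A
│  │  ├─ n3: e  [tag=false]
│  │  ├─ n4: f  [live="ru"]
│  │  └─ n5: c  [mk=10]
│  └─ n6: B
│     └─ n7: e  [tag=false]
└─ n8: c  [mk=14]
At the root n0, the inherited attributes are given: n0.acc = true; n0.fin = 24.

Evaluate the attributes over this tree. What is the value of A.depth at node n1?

1. n0.acc = true  [given at root]
2. n0.fin = 24  [given at root]
3. n1.hot = "qu"  ["qu"]
4. n2.hot = "quz"  [A₀.hot ++ "z"]
5. n3.tag = false  [terminal]
6. n4.live = "ru"  [terminal]
7. n5.mk = 10  [terminal]
8. n2.lim = "u"  [if e.tag then A.hot else "u"]
9. n2.idx = -6  [len(f.live) - 8]
10. n2.depth = 9  [c.mk - 1]
11. n6.lim = 2  [A₁.idx + 8]
12. n7.tag = false  [terminal]
13. n6.wid = 10  [B.lim + 8]
14. n1.lim = "mu"  ["m" ++ A₁.lim]
15. n1.idx = 5  [len(A₀.hot) + 3]
16. n1.depth = -1  [B.wid - 11]
17. n8.mk = 14  [terminal]
18. n0.ok = 11  [A.idx + S.fin - 18]
19. n0.depth = "kmu"  ["k" ++ A.lim]

-1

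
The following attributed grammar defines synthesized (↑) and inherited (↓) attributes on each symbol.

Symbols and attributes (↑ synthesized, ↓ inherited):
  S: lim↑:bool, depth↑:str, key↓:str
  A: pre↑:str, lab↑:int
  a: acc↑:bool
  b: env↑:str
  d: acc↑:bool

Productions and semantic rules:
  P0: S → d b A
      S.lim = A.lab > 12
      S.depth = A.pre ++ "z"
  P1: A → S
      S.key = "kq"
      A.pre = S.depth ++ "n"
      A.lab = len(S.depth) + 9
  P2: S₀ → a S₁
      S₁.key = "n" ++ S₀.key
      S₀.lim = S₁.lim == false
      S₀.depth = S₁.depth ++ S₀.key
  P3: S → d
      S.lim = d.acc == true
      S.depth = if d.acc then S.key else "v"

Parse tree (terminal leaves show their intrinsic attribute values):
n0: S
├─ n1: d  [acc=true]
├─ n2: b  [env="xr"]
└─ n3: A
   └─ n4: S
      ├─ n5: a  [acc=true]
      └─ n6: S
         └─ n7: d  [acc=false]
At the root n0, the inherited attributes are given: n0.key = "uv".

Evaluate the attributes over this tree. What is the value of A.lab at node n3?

12

1. n0.key = "uv"  [given at root]
2. n1.acc = true  [terminal]
3. n2.env = "xr"  [terminal]
4. n4.key = "kq"  ["kq"]
5. n5.acc = true  [terminal]
6. n6.key = "nkq"  ["n" ++ S₀.key]
7. n7.acc = false  [terminal]
8. n6.lim = false  [d.acc == true]
9. n6.depth = "v"  [if d.acc then S.key else "v"]
10. n4.lim = true  [S₁.lim == false]
11. n4.depth = "vkq"  [S₁.depth ++ S₀.key]
12. n3.pre = "vkqn"  [S.depth ++ "n"]
13. n3.lab = 12  [len(S.depth) + 9]
14. n0.lim = false  [A.lab > 12]
15. n0.depth = "vkqnz"  [A.pre ++ "z"]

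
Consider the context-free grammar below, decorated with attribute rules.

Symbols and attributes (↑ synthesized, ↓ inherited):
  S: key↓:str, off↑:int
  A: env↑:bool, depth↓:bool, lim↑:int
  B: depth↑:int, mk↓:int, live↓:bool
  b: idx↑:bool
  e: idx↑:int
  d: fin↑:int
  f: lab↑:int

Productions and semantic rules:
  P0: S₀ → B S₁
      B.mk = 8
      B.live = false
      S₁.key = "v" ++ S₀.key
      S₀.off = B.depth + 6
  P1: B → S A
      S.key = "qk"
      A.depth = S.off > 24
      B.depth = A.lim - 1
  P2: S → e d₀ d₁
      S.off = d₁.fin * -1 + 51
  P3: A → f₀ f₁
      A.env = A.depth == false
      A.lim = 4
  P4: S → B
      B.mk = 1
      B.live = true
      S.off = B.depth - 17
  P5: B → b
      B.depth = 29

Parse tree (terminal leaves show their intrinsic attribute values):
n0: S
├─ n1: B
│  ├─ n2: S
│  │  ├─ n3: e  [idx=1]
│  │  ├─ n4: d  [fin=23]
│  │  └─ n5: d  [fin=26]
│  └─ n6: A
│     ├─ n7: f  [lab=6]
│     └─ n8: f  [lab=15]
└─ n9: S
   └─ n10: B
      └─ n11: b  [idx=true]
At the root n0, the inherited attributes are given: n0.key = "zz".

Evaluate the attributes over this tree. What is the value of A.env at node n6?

false

1. n0.key = "zz"  [given at root]
2. n1.mk = 8  [8]
3. n1.live = false  [false]
4. n2.key = "qk"  ["qk"]
5. n3.idx = 1  [terminal]
6. n4.fin = 23  [terminal]
7. n5.fin = 26  [terminal]
8. n2.off = 25  [d₁.fin * -1 + 51]
9. n6.depth = true  [S.off > 24]
10. n7.lab = 6  [terminal]
11. n8.lab = 15  [terminal]
12. n6.env = false  [A.depth == false]
13. n6.lim = 4  [4]
14. n1.depth = 3  [A.lim - 1]
15. n9.key = "vzz"  ["v" ++ S₀.key]
16. n10.mk = 1  [1]
17. n10.live = true  [true]
18. n11.idx = true  [terminal]
19. n10.depth = 29  [29]
20. n9.off = 12  [B.depth - 17]
21. n0.off = 9  [B.depth + 6]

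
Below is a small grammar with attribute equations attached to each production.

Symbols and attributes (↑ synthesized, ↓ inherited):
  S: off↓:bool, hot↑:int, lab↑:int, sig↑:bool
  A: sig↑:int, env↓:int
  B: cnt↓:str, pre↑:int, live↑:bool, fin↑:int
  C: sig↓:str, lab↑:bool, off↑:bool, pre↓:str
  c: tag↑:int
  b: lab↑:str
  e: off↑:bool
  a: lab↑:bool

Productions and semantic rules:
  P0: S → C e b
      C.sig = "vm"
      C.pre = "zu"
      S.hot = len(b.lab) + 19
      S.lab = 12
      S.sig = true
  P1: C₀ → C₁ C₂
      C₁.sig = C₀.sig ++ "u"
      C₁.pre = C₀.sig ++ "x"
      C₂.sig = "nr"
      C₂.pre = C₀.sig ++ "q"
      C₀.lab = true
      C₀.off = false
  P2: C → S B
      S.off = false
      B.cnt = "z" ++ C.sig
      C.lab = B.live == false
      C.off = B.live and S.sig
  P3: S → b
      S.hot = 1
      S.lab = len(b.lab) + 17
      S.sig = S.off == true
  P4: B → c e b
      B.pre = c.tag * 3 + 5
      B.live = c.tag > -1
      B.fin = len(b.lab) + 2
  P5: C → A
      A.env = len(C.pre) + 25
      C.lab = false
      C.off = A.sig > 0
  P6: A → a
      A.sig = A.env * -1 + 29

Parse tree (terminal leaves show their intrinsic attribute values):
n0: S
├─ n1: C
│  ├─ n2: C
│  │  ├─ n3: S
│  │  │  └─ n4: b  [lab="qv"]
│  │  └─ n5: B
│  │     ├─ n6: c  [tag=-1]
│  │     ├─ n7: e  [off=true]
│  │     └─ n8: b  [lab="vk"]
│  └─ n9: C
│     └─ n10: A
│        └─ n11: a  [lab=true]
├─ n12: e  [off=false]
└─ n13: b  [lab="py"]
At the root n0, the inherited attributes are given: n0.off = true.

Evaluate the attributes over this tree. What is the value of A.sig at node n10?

1. n0.off = true  [given at root]
2. n1.sig = "vm"  ["vm"]
3. n1.pre = "zu"  ["zu"]
4. n2.sig = "vmu"  [C₀.sig ++ "u"]
5. n2.pre = "vmx"  [C₀.sig ++ "x"]
6. n3.off = false  [false]
7. n4.lab = "qv"  [terminal]
8. n3.hot = 1  [1]
9. n3.lab = 19  [len(b.lab) + 17]
10. n3.sig = false  [S.off == true]
11. n5.cnt = "zvmu"  ["z" ++ C.sig]
12. n6.tag = -1  [terminal]
13. n7.off = true  [terminal]
14. n8.lab = "vk"  [terminal]
15. n5.pre = 2  [c.tag * 3 + 5]
16. n5.live = false  [c.tag > -1]
17. n5.fin = 4  [len(b.lab) + 2]
18. n2.lab = true  [B.live == false]
19. n2.off = false  [B.live and S.sig]
20. n9.sig = "nr"  ["nr"]
21. n9.pre = "vmq"  [C₀.sig ++ "q"]
22. n10.env = 28  [len(C.pre) + 25]
23. n11.lab = true  [terminal]
24. n10.sig = 1  [A.env * -1 + 29]
25. n9.lab = false  [false]
26. n9.off = true  [A.sig > 0]
27. n1.lab = true  [true]
28. n1.off = false  [false]
29. n12.off = false  [terminal]
30. n13.lab = "py"  [terminal]
31. n0.hot = 21  [len(b.lab) + 19]
32. n0.lab = 12  [12]
33. n0.sig = true  [true]

1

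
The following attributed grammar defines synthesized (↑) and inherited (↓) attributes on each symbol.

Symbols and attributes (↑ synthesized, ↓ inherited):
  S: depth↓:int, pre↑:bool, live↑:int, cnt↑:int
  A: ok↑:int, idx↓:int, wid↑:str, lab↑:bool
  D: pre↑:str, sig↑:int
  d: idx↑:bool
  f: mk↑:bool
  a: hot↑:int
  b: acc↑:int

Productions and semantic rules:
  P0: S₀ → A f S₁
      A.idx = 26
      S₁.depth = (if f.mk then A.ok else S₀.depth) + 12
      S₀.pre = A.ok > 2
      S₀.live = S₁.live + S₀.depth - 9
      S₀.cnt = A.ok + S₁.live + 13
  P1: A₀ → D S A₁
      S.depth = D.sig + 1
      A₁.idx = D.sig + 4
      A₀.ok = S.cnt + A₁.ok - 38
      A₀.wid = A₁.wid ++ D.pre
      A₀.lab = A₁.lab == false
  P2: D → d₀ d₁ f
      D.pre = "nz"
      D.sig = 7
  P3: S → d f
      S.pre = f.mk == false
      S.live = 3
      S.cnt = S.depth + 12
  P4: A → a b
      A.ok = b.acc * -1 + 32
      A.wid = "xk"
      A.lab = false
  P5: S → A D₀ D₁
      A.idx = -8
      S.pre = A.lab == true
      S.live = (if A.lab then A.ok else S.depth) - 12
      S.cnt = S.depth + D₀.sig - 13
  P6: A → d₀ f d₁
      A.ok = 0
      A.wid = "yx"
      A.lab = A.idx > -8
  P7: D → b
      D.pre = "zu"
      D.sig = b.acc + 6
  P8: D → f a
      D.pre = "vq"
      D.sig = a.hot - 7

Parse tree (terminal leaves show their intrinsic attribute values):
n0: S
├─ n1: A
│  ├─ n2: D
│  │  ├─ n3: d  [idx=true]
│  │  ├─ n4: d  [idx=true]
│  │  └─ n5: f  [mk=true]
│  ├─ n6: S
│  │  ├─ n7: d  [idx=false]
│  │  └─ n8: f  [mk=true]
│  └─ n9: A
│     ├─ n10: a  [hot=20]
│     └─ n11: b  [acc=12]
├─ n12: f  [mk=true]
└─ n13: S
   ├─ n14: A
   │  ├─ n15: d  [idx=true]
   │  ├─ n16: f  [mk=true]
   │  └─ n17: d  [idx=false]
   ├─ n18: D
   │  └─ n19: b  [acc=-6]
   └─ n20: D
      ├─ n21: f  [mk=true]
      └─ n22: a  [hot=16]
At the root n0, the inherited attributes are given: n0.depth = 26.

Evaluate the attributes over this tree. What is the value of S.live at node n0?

1. n0.depth = 26  [given at root]
2. n1.idx = 26  [26]
3. n3.idx = true  [terminal]
4. n4.idx = true  [terminal]
5. n5.mk = true  [terminal]
6. n2.pre = "nz"  ["nz"]
7. n2.sig = 7  [7]
8. n6.depth = 8  [D.sig + 1]
9. n7.idx = false  [terminal]
10. n8.mk = true  [terminal]
11. n6.pre = false  [f.mk == false]
12. n6.live = 3  [3]
13. n6.cnt = 20  [S.depth + 12]
14. n9.idx = 11  [D.sig + 4]
15. n10.hot = 20  [terminal]
16. n11.acc = 12  [terminal]
17. n9.ok = 20  [b.acc * -1 + 32]
18. n9.wid = "xk"  ["xk"]
19. n9.lab = false  [false]
20. n1.ok = 2  [S.cnt + A₁.ok - 38]
21. n1.wid = "xknz"  [A₁.wid ++ D.pre]
22. n1.lab = true  [A₁.lab == false]
23. n12.mk = true  [terminal]
24. n13.depth = 14  [(if f.mk then A.ok else S₀.depth) + 12]
25. n14.idx = -8  [-8]
26. n15.idx = true  [terminal]
27. n16.mk = true  [terminal]
28. n17.idx = false  [terminal]
29. n14.ok = 0  [0]
30. n14.wid = "yx"  ["yx"]
31. n14.lab = false  [A.idx > -8]
32. n19.acc = -6  [terminal]
33. n18.pre = "zu"  ["zu"]
34. n18.sig = 0  [b.acc + 6]
35. n21.mk = true  [terminal]
36. n22.hot = 16  [terminal]
37. n20.pre = "vq"  ["vq"]
38. n20.sig = 9  [a.hot - 7]
39. n13.pre = false  [A.lab == true]
40. n13.live = 2  [(if A.lab then A.ok else S.depth) - 12]
41. n13.cnt = 1  [S.depth + D₀.sig - 13]
42. n0.pre = false  [A.ok > 2]
43. n0.live = 19  [S₁.live + S₀.depth - 9]
44. n0.cnt = 17  [A.ok + S₁.live + 13]

19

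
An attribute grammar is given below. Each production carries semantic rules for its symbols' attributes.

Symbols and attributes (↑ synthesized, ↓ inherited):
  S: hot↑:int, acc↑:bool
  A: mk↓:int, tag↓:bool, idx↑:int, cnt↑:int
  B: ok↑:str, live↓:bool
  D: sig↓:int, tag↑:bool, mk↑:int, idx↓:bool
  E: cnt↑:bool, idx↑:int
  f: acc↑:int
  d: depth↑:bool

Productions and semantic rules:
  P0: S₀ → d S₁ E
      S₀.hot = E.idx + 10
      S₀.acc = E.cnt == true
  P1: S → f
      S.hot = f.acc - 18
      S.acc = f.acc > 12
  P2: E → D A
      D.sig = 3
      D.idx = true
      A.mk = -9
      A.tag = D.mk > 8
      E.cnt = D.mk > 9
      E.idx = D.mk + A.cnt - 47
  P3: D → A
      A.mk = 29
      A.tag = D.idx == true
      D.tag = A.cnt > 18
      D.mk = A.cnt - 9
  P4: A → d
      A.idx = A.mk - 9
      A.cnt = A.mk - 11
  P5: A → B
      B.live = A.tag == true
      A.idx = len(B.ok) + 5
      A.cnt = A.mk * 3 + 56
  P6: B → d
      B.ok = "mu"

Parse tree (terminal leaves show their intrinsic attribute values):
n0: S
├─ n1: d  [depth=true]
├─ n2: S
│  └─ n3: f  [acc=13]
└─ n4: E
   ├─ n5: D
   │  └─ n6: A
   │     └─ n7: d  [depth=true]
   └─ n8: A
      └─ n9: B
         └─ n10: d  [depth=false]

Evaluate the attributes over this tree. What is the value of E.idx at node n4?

1. n1.depth = true  [terminal]
2. n3.acc = 13  [terminal]
3. n2.hot = -5  [f.acc - 18]
4. n2.acc = true  [f.acc > 12]
5. n5.sig = 3  [3]
6. n5.idx = true  [true]
7. n6.mk = 29  [29]
8. n6.tag = true  [D.idx == true]
9. n7.depth = true  [terminal]
10. n6.idx = 20  [A.mk - 9]
11. n6.cnt = 18  [A.mk - 11]
12. n5.tag = false  [A.cnt > 18]
13. n5.mk = 9  [A.cnt - 9]
14. n8.mk = -9  [-9]
15. n8.tag = true  [D.mk > 8]
16. n9.live = true  [A.tag == true]
17. n10.depth = false  [terminal]
18. n9.ok = "mu"  ["mu"]
19. n8.idx = 7  [len(B.ok) + 5]
20. n8.cnt = 29  [A.mk * 3 + 56]
21. n4.cnt = false  [D.mk > 9]
22. n4.idx = -9  [D.mk + A.cnt - 47]
23. n0.hot = 1  [E.idx + 10]
24. n0.acc = false  [E.cnt == true]

-9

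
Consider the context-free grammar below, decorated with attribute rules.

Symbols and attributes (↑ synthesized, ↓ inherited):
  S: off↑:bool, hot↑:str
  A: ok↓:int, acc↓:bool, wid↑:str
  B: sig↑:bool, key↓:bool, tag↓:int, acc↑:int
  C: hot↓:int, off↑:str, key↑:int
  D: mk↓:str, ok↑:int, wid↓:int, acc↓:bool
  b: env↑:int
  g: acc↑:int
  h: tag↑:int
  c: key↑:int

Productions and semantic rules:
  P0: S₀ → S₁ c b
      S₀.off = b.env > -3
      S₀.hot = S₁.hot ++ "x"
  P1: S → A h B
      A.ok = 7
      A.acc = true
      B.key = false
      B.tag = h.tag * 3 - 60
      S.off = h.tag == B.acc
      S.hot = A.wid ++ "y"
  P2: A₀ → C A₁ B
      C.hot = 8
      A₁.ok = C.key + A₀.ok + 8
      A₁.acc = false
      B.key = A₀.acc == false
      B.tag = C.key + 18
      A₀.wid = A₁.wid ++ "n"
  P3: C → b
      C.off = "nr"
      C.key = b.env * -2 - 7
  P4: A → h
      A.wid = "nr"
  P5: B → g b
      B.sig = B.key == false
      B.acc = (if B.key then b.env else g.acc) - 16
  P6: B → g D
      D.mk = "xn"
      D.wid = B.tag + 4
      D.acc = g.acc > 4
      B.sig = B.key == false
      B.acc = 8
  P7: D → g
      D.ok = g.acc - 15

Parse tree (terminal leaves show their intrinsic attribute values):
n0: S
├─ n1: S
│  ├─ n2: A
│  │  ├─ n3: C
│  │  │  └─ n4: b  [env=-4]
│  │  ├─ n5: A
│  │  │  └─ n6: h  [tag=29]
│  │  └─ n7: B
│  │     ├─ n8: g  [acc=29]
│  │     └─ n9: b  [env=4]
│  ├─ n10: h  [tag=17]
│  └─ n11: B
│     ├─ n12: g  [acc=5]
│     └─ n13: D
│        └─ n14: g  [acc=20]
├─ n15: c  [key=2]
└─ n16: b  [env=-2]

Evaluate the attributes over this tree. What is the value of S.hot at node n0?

1. n2.ok = 7  [7]
2. n2.acc = true  [true]
3. n3.hot = 8  [8]
4. n4.env = -4  [terminal]
5. n3.off = "nr"  ["nr"]
6. n3.key = 1  [b.env * -2 - 7]
7. n5.ok = 16  [C.key + A₀.ok + 8]
8. n5.acc = false  [false]
9. n6.tag = 29  [terminal]
10. n5.wid = "nr"  ["nr"]
11. n7.key = false  [A₀.acc == false]
12. n7.tag = 19  [C.key + 18]
13. n8.acc = 29  [terminal]
14. n9.env = 4  [terminal]
15. n7.sig = true  [B.key == false]
16. n7.acc = 13  [(if B.key then b.env else g.acc) - 16]
17. n2.wid = "nrn"  [A₁.wid ++ "n"]
18. n10.tag = 17  [terminal]
19. n11.key = false  [false]
20. n11.tag = -9  [h.tag * 3 - 60]
21. n12.acc = 5  [terminal]
22. n13.mk = "xn"  ["xn"]
23. n13.wid = -5  [B.tag + 4]
24. n13.acc = true  [g.acc > 4]
25. n14.acc = 20  [terminal]
26. n13.ok = 5  [g.acc - 15]
27. n11.sig = true  [B.key == false]
28. n11.acc = 8  [8]
29. n1.off = false  [h.tag == B.acc]
30. n1.hot = "nrny"  [A.wid ++ "y"]
31. n15.key = 2  [terminal]
32. n16.env = -2  [terminal]
33. n0.off = true  [b.env > -3]
34. n0.hot = "nrnyx"  [S₁.hot ++ "x"]

"nrnyx"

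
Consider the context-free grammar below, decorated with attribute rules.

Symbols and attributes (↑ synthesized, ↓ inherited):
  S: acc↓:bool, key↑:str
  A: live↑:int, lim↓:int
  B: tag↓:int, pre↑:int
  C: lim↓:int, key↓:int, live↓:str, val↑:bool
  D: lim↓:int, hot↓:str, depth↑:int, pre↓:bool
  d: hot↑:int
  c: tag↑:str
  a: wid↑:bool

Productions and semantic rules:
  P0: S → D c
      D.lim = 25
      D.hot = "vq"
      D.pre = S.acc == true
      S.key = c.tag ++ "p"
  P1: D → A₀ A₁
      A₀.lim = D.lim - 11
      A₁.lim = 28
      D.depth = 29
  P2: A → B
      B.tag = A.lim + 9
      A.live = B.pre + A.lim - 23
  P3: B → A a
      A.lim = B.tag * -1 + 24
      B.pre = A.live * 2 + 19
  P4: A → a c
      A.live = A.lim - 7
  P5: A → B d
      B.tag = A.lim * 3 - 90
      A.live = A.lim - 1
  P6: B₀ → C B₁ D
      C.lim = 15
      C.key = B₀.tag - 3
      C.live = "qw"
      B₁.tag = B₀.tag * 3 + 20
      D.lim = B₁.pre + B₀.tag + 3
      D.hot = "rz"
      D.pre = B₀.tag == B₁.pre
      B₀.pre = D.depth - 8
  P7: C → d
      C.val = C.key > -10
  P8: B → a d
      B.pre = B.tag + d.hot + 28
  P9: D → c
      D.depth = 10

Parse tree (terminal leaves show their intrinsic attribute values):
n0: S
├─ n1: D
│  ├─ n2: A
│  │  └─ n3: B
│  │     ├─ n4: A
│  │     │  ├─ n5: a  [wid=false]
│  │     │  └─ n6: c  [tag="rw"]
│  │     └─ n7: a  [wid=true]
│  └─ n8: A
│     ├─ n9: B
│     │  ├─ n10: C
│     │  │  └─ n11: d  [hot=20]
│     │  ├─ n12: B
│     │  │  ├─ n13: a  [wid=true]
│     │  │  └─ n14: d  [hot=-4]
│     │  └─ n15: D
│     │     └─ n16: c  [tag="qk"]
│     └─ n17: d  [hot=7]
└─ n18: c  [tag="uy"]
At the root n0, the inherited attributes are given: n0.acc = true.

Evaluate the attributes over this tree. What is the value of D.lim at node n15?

23

1. n0.acc = true  [given at root]
2. n1.lim = 25  [25]
3. n1.hot = "vq"  ["vq"]
4. n1.pre = true  [S.acc == true]
5. n2.lim = 14  [D.lim - 11]
6. n3.tag = 23  [A.lim + 9]
7. n4.lim = 1  [B.tag * -1 + 24]
8. n5.wid = false  [terminal]
9. n6.tag = "rw"  [terminal]
10. n4.live = -6  [A.lim - 7]
11. n7.wid = true  [terminal]
12. n3.pre = 7  [A.live * 2 + 19]
13. n2.live = -2  [B.pre + A.lim - 23]
14. n8.lim = 28  [28]
15. n9.tag = -6  [A.lim * 3 - 90]
16. n10.lim = 15  [15]
17. n10.key = -9  [B₀.tag - 3]
18. n10.live = "qw"  ["qw"]
19. n11.hot = 20  [terminal]
20. n10.val = true  [C.key > -10]
21. n12.tag = 2  [B₀.tag * 3 + 20]
22. n13.wid = true  [terminal]
23. n14.hot = -4  [terminal]
24. n12.pre = 26  [B.tag + d.hot + 28]
25. n15.lim = 23  [B₁.pre + B₀.tag + 3]
26. n15.hot = "rz"  ["rz"]
27. n15.pre = false  [B₀.tag == B₁.pre]
28. n16.tag = "qk"  [terminal]
29. n15.depth = 10  [10]
30. n9.pre = 2  [D.depth - 8]
31. n17.hot = 7  [terminal]
32. n8.live = 27  [A.lim - 1]
33. n1.depth = 29  [29]
34. n18.tag = "uy"  [terminal]
35. n0.key = "uyp"  [c.tag ++ "p"]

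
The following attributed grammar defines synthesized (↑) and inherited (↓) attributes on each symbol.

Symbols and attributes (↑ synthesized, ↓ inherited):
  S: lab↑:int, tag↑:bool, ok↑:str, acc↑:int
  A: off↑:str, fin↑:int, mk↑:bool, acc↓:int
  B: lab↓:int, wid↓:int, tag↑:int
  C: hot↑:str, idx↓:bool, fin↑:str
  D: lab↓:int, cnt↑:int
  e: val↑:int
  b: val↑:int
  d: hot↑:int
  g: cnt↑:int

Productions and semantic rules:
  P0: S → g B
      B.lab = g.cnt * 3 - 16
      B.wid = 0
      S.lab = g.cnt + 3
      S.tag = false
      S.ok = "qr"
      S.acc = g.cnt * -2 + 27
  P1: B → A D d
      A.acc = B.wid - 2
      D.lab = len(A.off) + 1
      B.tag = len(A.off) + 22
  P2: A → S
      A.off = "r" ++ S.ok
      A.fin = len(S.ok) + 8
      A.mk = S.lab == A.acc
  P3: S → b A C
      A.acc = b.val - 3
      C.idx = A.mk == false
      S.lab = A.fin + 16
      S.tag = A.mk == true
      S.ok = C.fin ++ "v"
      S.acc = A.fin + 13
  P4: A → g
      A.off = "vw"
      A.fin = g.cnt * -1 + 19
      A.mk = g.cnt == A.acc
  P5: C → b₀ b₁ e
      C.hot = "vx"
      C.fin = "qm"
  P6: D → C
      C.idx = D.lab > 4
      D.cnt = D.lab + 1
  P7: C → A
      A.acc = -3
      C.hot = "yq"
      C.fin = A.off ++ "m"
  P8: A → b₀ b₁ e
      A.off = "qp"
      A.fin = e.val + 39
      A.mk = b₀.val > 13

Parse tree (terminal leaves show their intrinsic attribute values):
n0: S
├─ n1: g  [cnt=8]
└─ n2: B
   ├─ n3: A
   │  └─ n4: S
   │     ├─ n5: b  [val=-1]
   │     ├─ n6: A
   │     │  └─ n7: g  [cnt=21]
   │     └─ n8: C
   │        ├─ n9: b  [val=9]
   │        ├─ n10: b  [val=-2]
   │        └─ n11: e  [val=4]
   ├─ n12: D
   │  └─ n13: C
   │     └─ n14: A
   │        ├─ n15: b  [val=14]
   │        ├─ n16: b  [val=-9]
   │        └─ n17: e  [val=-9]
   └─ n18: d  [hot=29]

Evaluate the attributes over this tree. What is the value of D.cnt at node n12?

6

1. n1.cnt = 8  [terminal]
2. n2.lab = 8  [g.cnt * 3 - 16]
3. n2.wid = 0  [0]
4. n3.acc = -2  [B.wid - 2]
5. n5.val = -1  [terminal]
6. n6.acc = -4  [b.val - 3]
7. n7.cnt = 21  [terminal]
8. n6.off = "vw"  ["vw"]
9. n6.fin = -2  [g.cnt * -1 + 19]
10. n6.mk = false  [g.cnt == A.acc]
11. n8.idx = true  [A.mk == false]
12. n9.val = 9  [terminal]
13. n10.val = -2  [terminal]
14. n11.val = 4  [terminal]
15. n8.hot = "vx"  ["vx"]
16. n8.fin = "qm"  ["qm"]
17. n4.lab = 14  [A.fin + 16]
18. n4.tag = false  [A.mk == true]
19. n4.ok = "qmv"  [C.fin ++ "v"]
20. n4.acc = 11  [A.fin + 13]
21. n3.off = "rqmv"  ["r" ++ S.ok]
22. n3.fin = 11  [len(S.ok) + 8]
23. n3.mk = false  [S.lab == A.acc]
24. n12.lab = 5  [len(A.off) + 1]
25. n13.idx = true  [D.lab > 4]
26. n14.acc = -3  [-3]
27. n15.val = 14  [terminal]
28. n16.val = -9  [terminal]
29. n17.val = -9  [terminal]
30. n14.off = "qp"  ["qp"]
31. n14.fin = 30  [e.val + 39]
32. n14.mk = true  [b₀.val > 13]
33. n13.hot = "yq"  ["yq"]
34. n13.fin = "qpm"  [A.off ++ "m"]
35. n12.cnt = 6  [D.lab + 1]
36. n18.hot = 29  [terminal]
37. n2.tag = 26  [len(A.off) + 22]
38. n0.lab = 11  [g.cnt + 3]
39. n0.tag = false  [false]
40. n0.ok = "qr"  ["qr"]
41. n0.acc = 11  [g.cnt * -2 + 27]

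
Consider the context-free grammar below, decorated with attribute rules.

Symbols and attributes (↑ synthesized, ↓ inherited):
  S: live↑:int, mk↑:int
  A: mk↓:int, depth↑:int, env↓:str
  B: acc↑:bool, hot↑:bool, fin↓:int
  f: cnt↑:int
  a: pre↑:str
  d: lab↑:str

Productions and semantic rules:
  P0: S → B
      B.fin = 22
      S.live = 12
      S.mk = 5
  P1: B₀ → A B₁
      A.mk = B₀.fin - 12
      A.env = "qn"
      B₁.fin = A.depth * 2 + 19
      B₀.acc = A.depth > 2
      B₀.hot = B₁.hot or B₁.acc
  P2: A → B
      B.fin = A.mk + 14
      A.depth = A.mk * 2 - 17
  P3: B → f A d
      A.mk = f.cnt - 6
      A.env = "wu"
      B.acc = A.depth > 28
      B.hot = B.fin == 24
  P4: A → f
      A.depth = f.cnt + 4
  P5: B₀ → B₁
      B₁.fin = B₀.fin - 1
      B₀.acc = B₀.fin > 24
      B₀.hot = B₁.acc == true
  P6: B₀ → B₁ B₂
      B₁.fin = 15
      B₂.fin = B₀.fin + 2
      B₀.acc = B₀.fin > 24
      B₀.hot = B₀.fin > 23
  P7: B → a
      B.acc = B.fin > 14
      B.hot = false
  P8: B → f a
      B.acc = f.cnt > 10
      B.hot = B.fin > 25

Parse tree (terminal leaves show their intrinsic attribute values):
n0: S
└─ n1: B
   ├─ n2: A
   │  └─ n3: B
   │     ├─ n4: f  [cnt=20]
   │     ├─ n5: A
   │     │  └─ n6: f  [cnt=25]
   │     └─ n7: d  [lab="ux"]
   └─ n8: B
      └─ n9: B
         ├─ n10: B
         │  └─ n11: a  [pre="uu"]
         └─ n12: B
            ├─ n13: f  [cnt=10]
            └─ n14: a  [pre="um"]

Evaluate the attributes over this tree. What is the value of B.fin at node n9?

1. n1.fin = 22  [22]
2. n2.mk = 10  [B₀.fin - 12]
3. n2.env = "qn"  ["qn"]
4. n3.fin = 24  [A.mk + 14]
5. n4.cnt = 20  [terminal]
6. n5.mk = 14  [f.cnt - 6]
7. n5.env = "wu"  ["wu"]
8. n6.cnt = 25  [terminal]
9. n5.depth = 29  [f.cnt + 4]
10. n7.lab = "ux"  [terminal]
11. n3.acc = true  [A.depth > 28]
12. n3.hot = true  [B.fin == 24]
13. n2.depth = 3  [A.mk * 2 - 17]
14. n8.fin = 25  [A.depth * 2 + 19]
15. n9.fin = 24  [B₀.fin - 1]
16. n10.fin = 15  [15]
17. n11.pre = "uu"  [terminal]
18. n10.acc = true  [B.fin > 14]
19. n10.hot = false  [false]
20. n12.fin = 26  [B₀.fin + 2]
21. n13.cnt = 10  [terminal]
22. n14.pre = "um"  [terminal]
23. n12.acc = false  [f.cnt > 10]
24. n12.hot = true  [B.fin > 25]
25. n9.acc = false  [B₀.fin > 24]
26. n9.hot = true  [B₀.fin > 23]
27. n8.acc = true  [B₀.fin > 24]
28. n8.hot = false  [B₁.acc == true]
29. n1.acc = true  [A.depth > 2]
30. n1.hot = true  [B₁.hot or B₁.acc]
31. n0.live = 12  [12]
32. n0.mk = 5  [5]

24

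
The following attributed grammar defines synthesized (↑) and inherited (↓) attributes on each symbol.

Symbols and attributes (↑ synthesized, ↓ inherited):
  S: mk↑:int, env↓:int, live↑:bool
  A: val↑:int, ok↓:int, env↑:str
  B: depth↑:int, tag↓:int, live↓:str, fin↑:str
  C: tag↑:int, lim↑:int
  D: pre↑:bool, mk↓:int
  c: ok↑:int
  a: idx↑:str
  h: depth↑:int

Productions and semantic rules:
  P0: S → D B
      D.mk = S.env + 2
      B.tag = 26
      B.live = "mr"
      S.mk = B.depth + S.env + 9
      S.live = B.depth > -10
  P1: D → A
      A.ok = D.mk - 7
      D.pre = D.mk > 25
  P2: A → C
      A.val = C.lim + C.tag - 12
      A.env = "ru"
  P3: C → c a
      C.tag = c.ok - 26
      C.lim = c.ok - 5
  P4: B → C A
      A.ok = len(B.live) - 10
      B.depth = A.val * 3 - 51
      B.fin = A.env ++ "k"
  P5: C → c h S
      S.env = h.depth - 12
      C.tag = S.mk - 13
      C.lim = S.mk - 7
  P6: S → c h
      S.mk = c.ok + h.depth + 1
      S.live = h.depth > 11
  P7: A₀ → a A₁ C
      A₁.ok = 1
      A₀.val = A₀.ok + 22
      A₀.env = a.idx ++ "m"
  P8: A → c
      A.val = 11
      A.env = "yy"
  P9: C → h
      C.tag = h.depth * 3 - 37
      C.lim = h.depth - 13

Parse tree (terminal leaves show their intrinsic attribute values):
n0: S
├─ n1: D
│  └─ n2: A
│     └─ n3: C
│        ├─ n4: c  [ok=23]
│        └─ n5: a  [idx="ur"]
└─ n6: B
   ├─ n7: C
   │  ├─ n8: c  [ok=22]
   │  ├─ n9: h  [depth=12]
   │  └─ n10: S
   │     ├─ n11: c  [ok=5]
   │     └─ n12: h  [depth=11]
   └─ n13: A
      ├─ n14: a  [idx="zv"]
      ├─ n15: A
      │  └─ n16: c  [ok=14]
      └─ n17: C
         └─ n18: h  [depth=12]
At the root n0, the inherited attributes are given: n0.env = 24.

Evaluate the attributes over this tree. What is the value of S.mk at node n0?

1. n0.env = 24  [given at root]
2. n1.mk = 26  [S.env + 2]
3. n2.ok = 19  [D.mk - 7]
4. n4.ok = 23  [terminal]
5. n5.idx = "ur"  [terminal]
6. n3.tag = -3  [c.ok - 26]
7. n3.lim = 18  [c.ok - 5]
8. n2.val = 3  [C.lim + C.tag - 12]
9. n2.env = "ru"  ["ru"]
10. n1.pre = true  [D.mk > 25]
11. n6.tag = 26  [26]
12. n6.live = "mr"  ["mr"]
13. n8.ok = 22  [terminal]
14. n9.depth = 12  [terminal]
15. n10.env = 0  [h.depth - 12]
16. n11.ok = 5  [terminal]
17. n12.depth = 11  [terminal]
18. n10.mk = 17  [c.ok + h.depth + 1]
19. n10.live = false  [h.depth > 11]
20. n7.tag = 4  [S.mk - 13]
21. n7.lim = 10  [S.mk - 7]
22. n13.ok = -8  [len(B.live) - 10]
23. n14.idx = "zv"  [terminal]
24. n15.ok = 1  [1]
25. n16.ok = 14  [terminal]
26. n15.val = 11  [11]
27. n15.env = "yy"  ["yy"]
28. n18.depth = 12  [terminal]
29. n17.tag = -1  [h.depth * 3 - 37]
30. n17.lim = -1  [h.depth - 13]
31. n13.val = 14  [A₀.ok + 22]
32. n13.env = "zvm"  [a.idx ++ "m"]
33. n6.depth = -9  [A.val * 3 - 51]
34. n6.fin = "zvmk"  [A.env ++ "k"]
35. n0.mk = 24  [B.depth + S.env + 9]
36. n0.live = true  [B.depth > -10]

24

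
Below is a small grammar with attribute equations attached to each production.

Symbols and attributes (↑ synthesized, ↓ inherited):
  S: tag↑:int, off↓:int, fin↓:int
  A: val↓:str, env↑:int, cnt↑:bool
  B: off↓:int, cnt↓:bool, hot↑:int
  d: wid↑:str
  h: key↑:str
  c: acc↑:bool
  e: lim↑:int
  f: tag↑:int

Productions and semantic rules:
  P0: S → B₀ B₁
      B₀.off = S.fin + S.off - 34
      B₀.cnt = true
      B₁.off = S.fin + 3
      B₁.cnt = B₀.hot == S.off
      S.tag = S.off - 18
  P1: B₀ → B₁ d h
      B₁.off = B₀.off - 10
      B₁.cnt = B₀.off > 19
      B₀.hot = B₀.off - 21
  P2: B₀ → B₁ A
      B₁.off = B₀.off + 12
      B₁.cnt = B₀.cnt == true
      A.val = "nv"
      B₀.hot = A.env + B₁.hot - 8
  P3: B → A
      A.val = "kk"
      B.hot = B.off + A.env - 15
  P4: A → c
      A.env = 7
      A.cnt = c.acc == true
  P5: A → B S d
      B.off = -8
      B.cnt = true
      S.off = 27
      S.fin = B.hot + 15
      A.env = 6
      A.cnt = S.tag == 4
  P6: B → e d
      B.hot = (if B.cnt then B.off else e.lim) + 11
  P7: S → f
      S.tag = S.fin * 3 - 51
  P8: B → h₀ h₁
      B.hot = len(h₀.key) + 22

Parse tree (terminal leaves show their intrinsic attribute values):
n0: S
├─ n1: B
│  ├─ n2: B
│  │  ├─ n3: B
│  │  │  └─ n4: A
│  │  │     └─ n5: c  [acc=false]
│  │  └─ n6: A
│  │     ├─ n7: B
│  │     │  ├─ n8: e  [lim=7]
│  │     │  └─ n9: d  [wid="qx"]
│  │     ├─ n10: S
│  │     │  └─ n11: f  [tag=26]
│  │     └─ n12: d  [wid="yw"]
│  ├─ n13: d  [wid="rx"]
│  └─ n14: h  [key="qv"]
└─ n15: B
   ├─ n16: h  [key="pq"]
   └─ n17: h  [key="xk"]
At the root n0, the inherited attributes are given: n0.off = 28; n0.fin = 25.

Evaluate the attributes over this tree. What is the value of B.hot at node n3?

1. n0.off = 28  [given at root]
2. n0.fin = 25  [given at root]
3. n1.off = 19  [S.fin + S.off - 34]
4. n1.cnt = true  [true]
5. n2.off = 9  [B₀.off - 10]
6. n2.cnt = false  [B₀.off > 19]
7. n3.off = 21  [B₀.off + 12]
8. n3.cnt = false  [B₀.cnt == true]
9. n4.val = "kk"  ["kk"]
10. n5.acc = false  [terminal]
11. n4.env = 7  [7]
12. n4.cnt = false  [c.acc == true]
13. n3.hot = 13  [B.off + A.env - 15]
14. n6.val = "nv"  ["nv"]
15. n7.off = -8  [-8]
16. n7.cnt = true  [true]
17. n8.lim = 7  [terminal]
18. n9.wid = "qx"  [terminal]
19. n7.hot = 3  [(if B.cnt then B.off else e.lim) + 11]
20. n10.off = 27  [27]
21. n10.fin = 18  [B.hot + 15]
22. n11.tag = 26  [terminal]
23. n10.tag = 3  [S.fin * 3 - 51]
24. n12.wid = "yw"  [terminal]
25. n6.env = 6  [6]
26. n6.cnt = false  [S.tag == 4]
27. n2.hot = 11  [A.env + B₁.hot - 8]
28. n13.wid = "rx"  [terminal]
29. n14.key = "qv"  [terminal]
30. n1.hot = -2  [B₀.off - 21]
31. n15.off = 28  [S.fin + 3]
32. n15.cnt = false  [B₀.hot == S.off]
33. n16.key = "pq"  [terminal]
34. n17.key = "xk"  [terminal]
35. n15.hot = 24  [len(h₀.key) + 22]
36. n0.tag = 10  [S.off - 18]

13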